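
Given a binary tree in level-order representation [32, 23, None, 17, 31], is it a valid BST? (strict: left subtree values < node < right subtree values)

Level-order array: [32, 23, None, 17, 31]
Validate using subtree bounds (lo, hi): at each node, require lo < value < hi,
then recurse left with hi=value and right with lo=value.
Preorder trace (stopping at first violation):
  at node 32 with bounds (-inf, +inf): OK
  at node 23 with bounds (-inf, 32): OK
  at node 17 with bounds (-inf, 23): OK
  at node 31 with bounds (23, 32): OK
No violation found at any node.
Result: Valid BST


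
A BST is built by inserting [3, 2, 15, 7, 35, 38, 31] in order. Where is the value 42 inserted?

Starting tree (level order): [3, 2, 15, None, None, 7, 35, None, None, 31, 38]
Insertion path: 3 -> 15 -> 35 -> 38
Result: insert 42 as right child of 38
Final tree (level order): [3, 2, 15, None, None, 7, 35, None, None, 31, 38, None, None, None, 42]


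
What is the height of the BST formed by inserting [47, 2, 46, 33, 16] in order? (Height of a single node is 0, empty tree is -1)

Insertion order: [47, 2, 46, 33, 16]
Tree (level-order array): [47, 2, None, None, 46, 33, None, 16]
Compute height bottom-up (empty subtree = -1):
  height(16) = 1 + max(-1, -1) = 0
  height(33) = 1 + max(0, -1) = 1
  height(46) = 1 + max(1, -1) = 2
  height(2) = 1 + max(-1, 2) = 3
  height(47) = 1 + max(3, -1) = 4
Height = 4


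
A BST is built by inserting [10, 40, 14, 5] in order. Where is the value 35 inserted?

Starting tree (level order): [10, 5, 40, None, None, 14]
Insertion path: 10 -> 40 -> 14
Result: insert 35 as right child of 14
Final tree (level order): [10, 5, 40, None, None, 14, None, None, 35]


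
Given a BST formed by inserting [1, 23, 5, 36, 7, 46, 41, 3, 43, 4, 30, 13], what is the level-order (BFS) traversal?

Tree insertion order: [1, 23, 5, 36, 7, 46, 41, 3, 43, 4, 30, 13]
Tree (level-order array): [1, None, 23, 5, 36, 3, 7, 30, 46, None, 4, None, 13, None, None, 41, None, None, None, None, None, None, 43]
BFS from the root, enqueuing left then right child of each popped node:
  queue [1] -> pop 1, enqueue [23], visited so far: [1]
  queue [23] -> pop 23, enqueue [5, 36], visited so far: [1, 23]
  queue [5, 36] -> pop 5, enqueue [3, 7], visited so far: [1, 23, 5]
  queue [36, 3, 7] -> pop 36, enqueue [30, 46], visited so far: [1, 23, 5, 36]
  queue [3, 7, 30, 46] -> pop 3, enqueue [4], visited so far: [1, 23, 5, 36, 3]
  queue [7, 30, 46, 4] -> pop 7, enqueue [13], visited so far: [1, 23, 5, 36, 3, 7]
  queue [30, 46, 4, 13] -> pop 30, enqueue [none], visited so far: [1, 23, 5, 36, 3, 7, 30]
  queue [46, 4, 13] -> pop 46, enqueue [41], visited so far: [1, 23, 5, 36, 3, 7, 30, 46]
  queue [4, 13, 41] -> pop 4, enqueue [none], visited so far: [1, 23, 5, 36, 3, 7, 30, 46, 4]
  queue [13, 41] -> pop 13, enqueue [none], visited so far: [1, 23, 5, 36, 3, 7, 30, 46, 4, 13]
  queue [41] -> pop 41, enqueue [43], visited so far: [1, 23, 5, 36, 3, 7, 30, 46, 4, 13, 41]
  queue [43] -> pop 43, enqueue [none], visited so far: [1, 23, 5, 36, 3, 7, 30, 46, 4, 13, 41, 43]
Result: [1, 23, 5, 36, 3, 7, 30, 46, 4, 13, 41, 43]


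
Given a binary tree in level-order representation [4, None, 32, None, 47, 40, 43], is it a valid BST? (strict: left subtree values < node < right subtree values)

Level-order array: [4, None, 32, None, 47, 40, 43]
Validate using subtree bounds (lo, hi): at each node, require lo < value < hi,
then recurse left with hi=value and right with lo=value.
Preorder trace (stopping at first violation):
  at node 4 with bounds (-inf, +inf): OK
  at node 32 with bounds (4, +inf): OK
  at node 47 with bounds (32, +inf): OK
  at node 40 with bounds (32, 47): OK
  at node 43 with bounds (47, +inf): VIOLATION
Node 43 violates its bound: not (47 < 43 < +inf).
Result: Not a valid BST


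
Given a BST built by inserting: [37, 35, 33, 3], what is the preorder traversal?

Tree insertion order: [37, 35, 33, 3]
Tree (level-order array): [37, 35, None, 33, None, 3]
Preorder traversal: [37, 35, 33, 3]


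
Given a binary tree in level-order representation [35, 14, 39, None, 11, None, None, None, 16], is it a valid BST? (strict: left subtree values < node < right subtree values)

Level-order array: [35, 14, 39, None, 11, None, None, None, 16]
Validate using subtree bounds (lo, hi): at each node, require lo < value < hi,
then recurse left with hi=value and right with lo=value.
Preorder trace (stopping at first violation):
  at node 35 with bounds (-inf, +inf): OK
  at node 14 with bounds (-inf, 35): OK
  at node 11 with bounds (14, 35): VIOLATION
Node 11 violates its bound: not (14 < 11 < 35).
Result: Not a valid BST


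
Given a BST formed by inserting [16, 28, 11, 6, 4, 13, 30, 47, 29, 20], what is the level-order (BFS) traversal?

Tree insertion order: [16, 28, 11, 6, 4, 13, 30, 47, 29, 20]
Tree (level-order array): [16, 11, 28, 6, 13, 20, 30, 4, None, None, None, None, None, 29, 47]
BFS from the root, enqueuing left then right child of each popped node:
  queue [16] -> pop 16, enqueue [11, 28], visited so far: [16]
  queue [11, 28] -> pop 11, enqueue [6, 13], visited so far: [16, 11]
  queue [28, 6, 13] -> pop 28, enqueue [20, 30], visited so far: [16, 11, 28]
  queue [6, 13, 20, 30] -> pop 6, enqueue [4], visited so far: [16, 11, 28, 6]
  queue [13, 20, 30, 4] -> pop 13, enqueue [none], visited so far: [16, 11, 28, 6, 13]
  queue [20, 30, 4] -> pop 20, enqueue [none], visited so far: [16, 11, 28, 6, 13, 20]
  queue [30, 4] -> pop 30, enqueue [29, 47], visited so far: [16, 11, 28, 6, 13, 20, 30]
  queue [4, 29, 47] -> pop 4, enqueue [none], visited so far: [16, 11, 28, 6, 13, 20, 30, 4]
  queue [29, 47] -> pop 29, enqueue [none], visited so far: [16, 11, 28, 6, 13, 20, 30, 4, 29]
  queue [47] -> pop 47, enqueue [none], visited so far: [16, 11, 28, 6, 13, 20, 30, 4, 29, 47]
Result: [16, 11, 28, 6, 13, 20, 30, 4, 29, 47]


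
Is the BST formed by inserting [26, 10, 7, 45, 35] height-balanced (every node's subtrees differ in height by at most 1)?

Tree (level-order array): [26, 10, 45, 7, None, 35]
Definition: a tree is height-balanced if, at every node, |h(left) - h(right)| <= 1 (empty subtree has height -1).
Bottom-up per-node check:
  node 7: h_left=-1, h_right=-1, diff=0 [OK], height=0
  node 10: h_left=0, h_right=-1, diff=1 [OK], height=1
  node 35: h_left=-1, h_right=-1, diff=0 [OK], height=0
  node 45: h_left=0, h_right=-1, diff=1 [OK], height=1
  node 26: h_left=1, h_right=1, diff=0 [OK], height=2
All nodes satisfy the balance condition.
Result: Balanced


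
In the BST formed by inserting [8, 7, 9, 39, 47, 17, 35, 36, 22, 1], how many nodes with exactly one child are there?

Tree built from: [8, 7, 9, 39, 47, 17, 35, 36, 22, 1]
Tree (level-order array): [8, 7, 9, 1, None, None, 39, None, None, 17, 47, None, 35, None, None, 22, 36]
Rule: These are nodes with exactly 1 non-null child.
Per-node child counts:
  node 8: 2 child(ren)
  node 7: 1 child(ren)
  node 1: 0 child(ren)
  node 9: 1 child(ren)
  node 39: 2 child(ren)
  node 17: 1 child(ren)
  node 35: 2 child(ren)
  node 22: 0 child(ren)
  node 36: 0 child(ren)
  node 47: 0 child(ren)
Matching nodes: [7, 9, 17]
Count of nodes with exactly one child: 3


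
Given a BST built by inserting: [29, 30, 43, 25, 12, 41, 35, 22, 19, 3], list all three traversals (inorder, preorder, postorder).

Tree insertion order: [29, 30, 43, 25, 12, 41, 35, 22, 19, 3]
Tree (level-order array): [29, 25, 30, 12, None, None, 43, 3, 22, 41, None, None, None, 19, None, 35]
Inorder (L, root, R): [3, 12, 19, 22, 25, 29, 30, 35, 41, 43]
Preorder (root, L, R): [29, 25, 12, 3, 22, 19, 30, 43, 41, 35]
Postorder (L, R, root): [3, 19, 22, 12, 25, 35, 41, 43, 30, 29]


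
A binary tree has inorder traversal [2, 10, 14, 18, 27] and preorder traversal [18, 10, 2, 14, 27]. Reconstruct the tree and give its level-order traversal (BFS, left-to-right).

Inorder:  [2, 10, 14, 18, 27]
Preorder: [18, 10, 2, 14, 27]
Algorithm: preorder visits root first, so consume preorder in order;
for each root, split the current inorder slice at that value into
left-subtree inorder and right-subtree inorder, then recurse.
Recursive splits:
  root=18; inorder splits into left=[2, 10, 14], right=[27]
  root=10; inorder splits into left=[2], right=[14]
  root=2; inorder splits into left=[], right=[]
  root=14; inorder splits into left=[], right=[]
  root=27; inorder splits into left=[], right=[]
Reconstructed level-order: [18, 10, 27, 2, 14]


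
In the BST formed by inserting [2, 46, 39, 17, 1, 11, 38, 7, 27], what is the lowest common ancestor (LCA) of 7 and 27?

Tree insertion order: [2, 46, 39, 17, 1, 11, 38, 7, 27]
Tree (level-order array): [2, 1, 46, None, None, 39, None, 17, None, 11, 38, 7, None, 27]
In a BST, the LCA of p=7, q=27 is the first node v on the
root-to-leaf path with p <= v <= q (go left if both < v, right if both > v).
Walk from root:
  at 2: both 7 and 27 > 2, go right
  at 46: both 7 and 27 < 46, go left
  at 39: both 7 and 27 < 39, go left
  at 17: 7 <= 17 <= 27, this is the LCA
LCA = 17


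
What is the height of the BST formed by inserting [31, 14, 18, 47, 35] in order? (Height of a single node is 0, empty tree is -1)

Insertion order: [31, 14, 18, 47, 35]
Tree (level-order array): [31, 14, 47, None, 18, 35]
Compute height bottom-up (empty subtree = -1):
  height(18) = 1 + max(-1, -1) = 0
  height(14) = 1 + max(-1, 0) = 1
  height(35) = 1 + max(-1, -1) = 0
  height(47) = 1 + max(0, -1) = 1
  height(31) = 1 + max(1, 1) = 2
Height = 2


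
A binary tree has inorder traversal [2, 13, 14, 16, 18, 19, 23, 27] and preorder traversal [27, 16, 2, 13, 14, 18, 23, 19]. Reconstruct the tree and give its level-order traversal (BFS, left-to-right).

Inorder:  [2, 13, 14, 16, 18, 19, 23, 27]
Preorder: [27, 16, 2, 13, 14, 18, 23, 19]
Algorithm: preorder visits root first, so consume preorder in order;
for each root, split the current inorder slice at that value into
left-subtree inorder and right-subtree inorder, then recurse.
Recursive splits:
  root=27; inorder splits into left=[2, 13, 14, 16, 18, 19, 23], right=[]
  root=16; inorder splits into left=[2, 13, 14], right=[18, 19, 23]
  root=2; inorder splits into left=[], right=[13, 14]
  root=13; inorder splits into left=[], right=[14]
  root=14; inorder splits into left=[], right=[]
  root=18; inorder splits into left=[], right=[19, 23]
  root=23; inorder splits into left=[19], right=[]
  root=19; inorder splits into left=[], right=[]
Reconstructed level-order: [27, 16, 2, 18, 13, 23, 14, 19]


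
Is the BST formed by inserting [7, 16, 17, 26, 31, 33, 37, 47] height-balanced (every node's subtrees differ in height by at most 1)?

Tree (level-order array): [7, None, 16, None, 17, None, 26, None, 31, None, 33, None, 37, None, 47]
Definition: a tree is height-balanced if, at every node, |h(left) - h(right)| <= 1 (empty subtree has height -1).
Bottom-up per-node check:
  node 47: h_left=-1, h_right=-1, diff=0 [OK], height=0
  node 37: h_left=-1, h_right=0, diff=1 [OK], height=1
  node 33: h_left=-1, h_right=1, diff=2 [FAIL (|-1-1|=2 > 1)], height=2
  node 31: h_left=-1, h_right=2, diff=3 [FAIL (|-1-2|=3 > 1)], height=3
  node 26: h_left=-1, h_right=3, diff=4 [FAIL (|-1-3|=4 > 1)], height=4
  node 17: h_left=-1, h_right=4, diff=5 [FAIL (|-1-4|=5 > 1)], height=5
  node 16: h_left=-1, h_right=5, diff=6 [FAIL (|-1-5|=6 > 1)], height=6
  node 7: h_left=-1, h_right=6, diff=7 [FAIL (|-1-6|=7 > 1)], height=7
Node 33 violates the condition: |-1 - 1| = 2 > 1.
Result: Not balanced


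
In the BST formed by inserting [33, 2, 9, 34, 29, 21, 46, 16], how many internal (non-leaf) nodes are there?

Tree built from: [33, 2, 9, 34, 29, 21, 46, 16]
Tree (level-order array): [33, 2, 34, None, 9, None, 46, None, 29, None, None, 21, None, 16]
Rule: An internal node has at least one child.
Per-node child counts:
  node 33: 2 child(ren)
  node 2: 1 child(ren)
  node 9: 1 child(ren)
  node 29: 1 child(ren)
  node 21: 1 child(ren)
  node 16: 0 child(ren)
  node 34: 1 child(ren)
  node 46: 0 child(ren)
Matching nodes: [33, 2, 9, 29, 21, 34]
Count of internal (non-leaf) nodes: 6


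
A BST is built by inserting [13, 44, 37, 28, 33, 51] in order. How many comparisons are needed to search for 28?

Search path for 28: 13 -> 44 -> 37 -> 28
Found: True
Comparisons: 4


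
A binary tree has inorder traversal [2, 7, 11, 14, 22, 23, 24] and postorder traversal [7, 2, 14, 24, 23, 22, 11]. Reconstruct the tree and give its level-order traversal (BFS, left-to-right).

Inorder:   [2, 7, 11, 14, 22, 23, 24]
Postorder: [7, 2, 14, 24, 23, 22, 11]
Algorithm: postorder visits root last, so walk postorder right-to-left;
each value is the root of the current inorder slice — split it at that
value, recurse on the right subtree first, then the left.
Recursive splits:
  root=11; inorder splits into left=[2, 7], right=[14, 22, 23, 24]
  root=22; inorder splits into left=[14], right=[23, 24]
  root=23; inorder splits into left=[], right=[24]
  root=24; inorder splits into left=[], right=[]
  root=14; inorder splits into left=[], right=[]
  root=2; inorder splits into left=[], right=[7]
  root=7; inorder splits into left=[], right=[]
Reconstructed level-order: [11, 2, 22, 7, 14, 23, 24]


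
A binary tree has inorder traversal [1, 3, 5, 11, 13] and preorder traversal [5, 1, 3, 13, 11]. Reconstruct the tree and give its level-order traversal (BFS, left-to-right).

Inorder:  [1, 3, 5, 11, 13]
Preorder: [5, 1, 3, 13, 11]
Algorithm: preorder visits root first, so consume preorder in order;
for each root, split the current inorder slice at that value into
left-subtree inorder and right-subtree inorder, then recurse.
Recursive splits:
  root=5; inorder splits into left=[1, 3], right=[11, 13]
  root=1; inorder splits into left=[], right=[3]
  root=3; inorder splits into left=[], right=[]
  root=13; inorder splits into left=[11], right=[]
  root=11; inorder splits into left=[], right=[]
Reconstructed level-order: [5, 1, 13, 3, 11]


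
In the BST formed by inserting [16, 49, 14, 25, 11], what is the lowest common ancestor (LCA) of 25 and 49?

Tree insertion order: [16, 49, 14, 25, 11]
Tree (level-order array): [16, 14, 49, 11, None, 25]
In a BST, the LCA of p=25, q=49 is the first node v on the
root-to-leaf path with p <= v <= q (go left if both < v, right if both > v).
Walk from root:
  at 16: both 25 and 49 > 16, go right
  at 49: 25 <= 49 <= 49, this is the LCA
LCA = 49


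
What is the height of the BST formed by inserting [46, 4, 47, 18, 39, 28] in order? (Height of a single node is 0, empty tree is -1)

Insertion order: [46, 4, 47, 18, 39, 28]
Tree (level-order array): [46, 4, 47, None, 18, None, None, None, 39, 28]
Compute height bottom-up (empty subtree = -1):
  height(28) = 1 + max(-1, -1) = 0
  height(39) = 1 + max(0, -1) = 1
  height(18) = 1 + max(-1, 1) = 2
  height(4) = 1 + max(-1, 2) = 3
  height(47) = 1 + max(-1, -1) = 0
  height(46) = 1 + max(3, 0) = 4
Height = 4


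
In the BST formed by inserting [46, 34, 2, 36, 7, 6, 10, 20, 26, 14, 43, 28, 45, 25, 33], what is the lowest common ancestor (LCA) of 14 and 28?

Tree insertion order: [46, 34, 2, 36, 7, 6, 10, 20, 26, 14, 43, 28, 45, 25, 33]
Tree (level-order array): [46, 34, None, 2, 36, None, 7, None, 43, 6, 10, None, 45, None, None, None, 20, None, None, 14, 26, None, None, 25, 28, None, None, None, 33]
In a BST, the LCA of p=14, q=28 is the first node v on the
root-to-leaf path with p <= v <= q (go left if both < v, right if both > v).
Walk from root:
  at 46: both 14 and 28 < 46, go left
  at 34: both 14 and 28 < 34, go left
  at 2: both 14 and 28 > 2, go right
  at 7: both 14 and 28 > 7, go right
  at 10: both 14 and 28 > 10, go right
  at 20: 14 <= 20 <= 28, this is the LCA
LCA = 20


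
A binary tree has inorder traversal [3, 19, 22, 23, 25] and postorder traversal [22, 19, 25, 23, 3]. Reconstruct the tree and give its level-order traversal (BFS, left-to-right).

Inorder:   [3, 19, 22, 23, 25]
Postorder: [22, 19, 25, 23, 3]
Algorithm: postorder visits root last, so walk postorder right-to-left;
each value is the root of the current inorder slice — split it at that
value, recurse on the right subtree first, then the left.
Recursive splits:
  root=3; inorder splits into left=[], right=[19, 22, 23, 25]
  root=23; inorder splits into left=[19, 22], right=[25]
  root=25; inorder splits into left=[], right=[]
  root=19; inorder splits into left=[], right=[22]
  root=22; inorder splits into left=[], right=[]
Reconstructed level-order: [3, 23, 19, 25, 22]


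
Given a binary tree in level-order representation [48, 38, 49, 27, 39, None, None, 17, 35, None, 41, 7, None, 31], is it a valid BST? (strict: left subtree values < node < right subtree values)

Level-order array: [48, 38, 49, 27, 39, None, None, 17, 35, None, 41, 7, None, 31]
Validate using subtree bounds (lo, hi): at each node, require lo < value < hi,
then recurse left with hi=value and right with lo=value.
Preorder trace (stopping at first violation):
  at node 48 with bounds (-inf, +inf): OK
  at node 38 with bounds (-inf, 48): OK
  at node 27 with bounds (-inf, 38): OK
  at node 17 with bounds (-inf, 27): OK
  at node 7 with bounds (-inf, 17): OK
  at node 35 with bounds (27, 38): OK
  at node 31 with bounds (27, 35): OK
  at node 39 with bounds (38, 48): OK
  at node 41 with bounds (39, 48): OK
  at node 49 with bounds (48, +inf): OK
No violation found at any node.
Result: Valid BST


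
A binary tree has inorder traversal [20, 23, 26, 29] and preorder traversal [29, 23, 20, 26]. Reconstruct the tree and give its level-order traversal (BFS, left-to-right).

Inorder:  [20, 23, 26, 29]
Preorder: [29, 23, 20, 26]
Algorithm: preorder visits root first, so consume preorder in order;
for each root, split the current inorder slice at that value into
left-subtree inorder and right-subtree inorder, then recurse.
Recursive splits:
  root=29; inorder splits into left=[20, 23, 26], right=[]
  root=23; inorder splits into left=[20], right=[26]
  root=20; inorder splits into left=[], right=[]
  root=26; inorder splits into left=[], right=[]
Reconstructed level-order: [29, 23, 20, 26]


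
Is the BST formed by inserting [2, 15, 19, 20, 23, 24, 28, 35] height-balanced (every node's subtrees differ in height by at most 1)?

Tree (level-order array): [2, None, 15, None, 19, None, 20, None, 23, None, 24, None, 28, None, 35]
Definition: a tree is height-balanced if, at every node, |h(left) - h(right)| <= 1 (empty subtree has height -1).
Bottom-up per-node check:
  node 35: h_left=-1, h_right=-1, diff=0 [OK], height=0
  node 28: h_left=-1, h_right=0, diff=1 [OK], height=1
  node 24: h_left=-1, h_right=1, diff=2 [FAIL (|-1-1|=2 > 1)], height=2
  node 23: h_left=-1, h_right=2, diff=3 [FAIL (|-1-2|=3 > 1)], height=3
  node 20: h_left=-1, h_right=3, diff=4 [FAIL (|-1-3|=4 > 1)], height=4
  node 19: h_left=-1, h_right=4, diff=5 [FAIL (|-1-4|=5 > 1)], height=5
  node 15: h_left=-1, h_right=5, diff=6 [FAIL (|-1-5|=6 > 1)], height=6
  node 2: h_left=-1, h_right=6, diff=7 [FAIL (|-1-6|=7 > 1)], height=7
Node 24 violates the condition: |-1 - 1| = 2 > 1.
Result: Not balanced


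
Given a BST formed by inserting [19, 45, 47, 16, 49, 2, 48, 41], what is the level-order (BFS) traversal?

Tree insertion order: [19, 45, 47, 16, 49, 2, 48, 41]
Tree (level-order array): [19, 16, 45, 2, None, 41, 47, None, None, None, None, None, 49, 48]
BFS from the root, enqueuing left then right child of each popped node:
  queue [19] -> pop 19, enqueue [16, 45], visited so far: [19]
  queue [16, 45] -> pop 16, enqueue [2], visited so far: [19, 16]
  queue [45, 2] -> pop 45, enqueue [41, 47], visited so far: [19, 16, 45]
  queue [2, 41, 47] -> pop 2, enqueue [none], visited so far: [19, 16, 45, 2]
  queue [41, 47] -> pop 41, enqueue [none], visited so far: [19, 16, 45, 2, 41]
  queue [47] -> pop 47, enqueue [49], visited so far: [19, 16, 45, 2, 41, 47]
  queue [49] -> pop 49, enqueue [48], visited so far: [19, 16, 45, 2, 41, 47, 49]
  queue [48] -> pop 48, enqueue [none], visited so far: [19, 16, 45, 2, 41, 47, 49, 48]
Result: [19, 16, 45, 2, 41, 47, 49, 48]


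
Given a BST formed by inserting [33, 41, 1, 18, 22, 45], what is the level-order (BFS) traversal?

Tree insertion order: [33, 41, 1, 18, 22, 45]
Tree (level-order array): [33, 1, 41, None, 18, None, 45, None, 22]
BFS from the root, enqueuing left then right child of each popped node:
  queue [33] -> pop 33, enqueue [1, 41], visited so far: [33]
  queue [1, 41] -> pop 1, enqueue [18], visited so far: [33, 1]
  queue [41, 18] -> pop 41, enqueue [45], visited so far: [33, 1, 41]
  queue [18, 45] -> pop 18, enqueue [22], visited so far: [33, 1, 41, 18]
  queue [45, 22] -> pop 45, enqueue [none], visited so far: [33, 1, 41, 18, 45]
  queue [22] -> pop 22, enqueue [none], visited so far: [33, 1, 41, 18, 45, 22]
Result: [33, 1, 41, 18, 45, 22]


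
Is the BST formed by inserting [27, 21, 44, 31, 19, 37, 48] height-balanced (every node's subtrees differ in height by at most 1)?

Tree (level-order array): [27, 21, 44, 19, None, 31, 48, None, None, None, 37]
Definition: a tree is height-balanced if, at every node, |h(left) - h(right)| <= 1 (empty subtree has height -1).
Bottom-up per-node check:
  node 19: h_left=-1, h_right=-1, diff=0 [OK], height=0
  node 21: h_left=0, h_right=-1, diff=1 [OK], height=1
  node 37: h_left=-1, h_right=-1, diff=0 [OK], height=0
  node 31: h_left=-1, h_right=0, diff=1 [OK], height=1
  node 48: h_left=-1, h_right=-1, diff=0 [OK], height=0
  node 44: h_left=1, h_right=0, diff=1 [OK], height=2
  node 27: h_left=1, h_right=2, diff=1 [OK], height=3
All nodes satisfy the balance condition.
Result: Balanced


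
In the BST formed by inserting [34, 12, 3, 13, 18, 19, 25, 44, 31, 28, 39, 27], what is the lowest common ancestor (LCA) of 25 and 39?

Tree insertion order: [34, 12, 3, 13, 18, 19, 25, 44, 31, 28, 39, 27]
Tree (level-order array): [34, 12, 44, 3, 13, 39, None, None, None, None, 18, None, None, None, 19, None, 25, None, 31, 28, None, 27]
In a BST, the LCA of p=25, q=39 is the first node v on the
root-to-leaf path with p <= v <= q (go left if both < v, right if both > v).
Walk from root:
  at 34: 25 <= 34 <= 39, this is the LCA
LCA = 34


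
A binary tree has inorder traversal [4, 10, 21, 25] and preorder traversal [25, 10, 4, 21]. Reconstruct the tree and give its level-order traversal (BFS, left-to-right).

Inorder:  [4, 10, 21, 25]
Preorder: [25, 10, 4, 21]
Algorithm: preorder visits root first, so consume preorder in order;
for each root, split the current inorder slice at that value into
left-subtree inorder and right-subtree inorder, then recurse.
Recursive splits:
  root=25; inorder splits into left=[4, 10, 21], right=[]
  root=10; inorder splits into left=[4], right=[21]
  root=4; inorder splits into left=[], right=[]
  root=21; inorder splits into left=[], right=[]
Reconstructed level-order: [25, 10, 4, 21]


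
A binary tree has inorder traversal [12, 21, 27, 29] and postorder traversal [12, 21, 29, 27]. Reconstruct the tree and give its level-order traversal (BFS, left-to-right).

Inorder:   [12, 21, 27, 29]
Postorder: [12, 21, 29, 27]
Algorithm: postorder visits root last, so walk postorder right-to-left;
each value is the root of the current inorder slice — split it at that
value, recurse on the right subtree first, then the left.
Recursive splits:
  root=27; inorder splits into left=[12, 21], right=[29]
  root=29; inorder splits into left=[], right=[]
  root=21; inorder splits into left=[12], right=[]
  root=12; inorder splits into left=[], right=[]
Reconstructed level-order: [27, 21, 29, 12]


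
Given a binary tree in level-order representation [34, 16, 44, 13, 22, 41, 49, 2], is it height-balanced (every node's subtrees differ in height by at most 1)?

Tree (level-order array): [34, 16, 44, 13, 22, 41, 49, 2]
Definition: a tree is height-balanced if, at every node, |h(left) - h(right)| <= 1 (empty subtree has height -1).
Bottom-up per-node check:
  node 2: h_left=-1, h_right=-1, diff=0 [OK], height=0
  node 13: h_left=0, h_right=-1, diff=1 [OK], height=1
  node 22: h_left=-1, h_right=-1, diff=0 [OK], height=0
  node 16: h_left=1, h_right=0, diff=1 [OK], height=2
  node 41: h_left=-1, h_right=-1, diff=0 [OK], height=0
  node 49: h_left=-1, h_right=-1, diff=0 [OK], height=0
  node 44: h_left=0, h_right=0, diff=0 [OK], height=1
  node 34: h_left=2, h_right=1, diff=1 [OK], height=3
All nodes satisfy the balance condition.
Result: Balanced


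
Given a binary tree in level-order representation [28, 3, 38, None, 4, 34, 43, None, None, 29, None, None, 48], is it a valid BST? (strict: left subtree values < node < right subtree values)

Level-order array: [28, 3, 38, None, 4, 34, 43, None, None, 29, None, None, 48]
Validate using subtree bounds (lo, hi): at each node, require lo < value < hi,
then recurse left with hi=value and right with lo=value.
Preorder trace (stopping at first violation):
  at node 28 with bounds (-inf, +inf): OK
  at node 3 with bounds (-inf, 28): OK
  at node 4 with bounds (3, 28): OK
  at node 38 with bounds (28, +inf): OK
  at node 34 with bounds (28, 38): OK
  at node 29 with bounds (28, 34): OK
  at node 43 with bounds (38, +inf): OK
  at node 48 with bounds (43, +inf): OK
No violation found at any node.
Result: Valid BST


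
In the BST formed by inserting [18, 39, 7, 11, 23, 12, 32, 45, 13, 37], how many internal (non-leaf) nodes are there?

Tree built from: [18, 39, 7, 11, 23, 12, 32, 45, 13, 37]
Tree (level-order array): [18, 7, 39, None, 11, 23, 45, None, 12, None, 32, None, None, None, 13, None, 37]
Rule: An internal node has at least one child.
Per-node child counts:
  node 18: 2 child(ren)
  node 7: 1 child(ren)
  node 11: 1 child(ren)
  node 12: 1 child(ren)
  node 13: 0 child(ren)
  node 39: 2 child(ren)
  node 23: 1 child(ren)
  node 32: 1 child(ren)
  node 37: 0 child(ren)
  node 45: 0 child(ren)
Matching nodes: [18, 7, 11, 12, 39, 23, 32]
Count of internal (non-leaf) nodes: 7


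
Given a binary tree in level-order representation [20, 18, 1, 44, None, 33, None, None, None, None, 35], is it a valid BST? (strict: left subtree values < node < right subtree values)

Level-order array: [20, 18, 1, 44, None, 33, None, None, None, None, 35]
Validate using subtree bounds (lo, hi): at each node, require lo < value < hi,
then recurse left with hi=value and right with lo=value.
Preorder trace (stopping at first violation):
  at node 20 with bounds (-inf, +inf): OK
  at node 18 with bounds (-inf, 20): OK
  at node 44 with bounds (-inf, 18): VIOLATION
Node 44 violates its bound: not (-inf < 44 < 18).
Result: Not a valid BST


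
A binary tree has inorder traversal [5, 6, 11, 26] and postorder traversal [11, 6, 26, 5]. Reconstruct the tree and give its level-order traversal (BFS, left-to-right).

Inorder:   [5, 6, 11, 26]
Postorder: [11, 6, 26, 5]
Algorithm: postorder visits root last, so walk postorder right-to-left;
each value is the root of the current inorder slice — split it at that
value, recurse on the right subtree first, then the left.
Recursive splits:
  root=5; inorder splits into left=[], right=[6, 11, 26]
  root=26; inorder splits into left=[6, 11], right=[]
  root=6; inorder splits into left=[], right=[11]
  root=11; inorder splits into left=[], right=[]
Reconstructed level-order: [5, 26, 6, 11]


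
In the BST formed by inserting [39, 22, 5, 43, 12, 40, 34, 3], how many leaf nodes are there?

Tree built from: [39, 22, 5, 43, 12, 40, 34, 3]
Tree (level-order array): [39, 22, 43, 5, 34, 40, None, 3, 12]
Rule: A leaf has 0 children.
Per-node child counts:
  node 39: 2 child(ren)
  node 22: 2 child(ren)
  node 5: 2 child(ren)
  node 3: 0 child(ren)
  node 12: 0 child(ren)
  node 34: 0 child(ren)
  node 43: 1 child(ren)
  node 40: 0 child(ren)
Matching nodes: [3, 12, 34, 40]
Count of leaf nodes: 4


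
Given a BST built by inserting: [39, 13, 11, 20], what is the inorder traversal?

Tree insertion order: [39, 13, 11, 20]
Tree (level-order array): [39, 13, None, 11, 20]
Inorder traversal: [11, 13, 20, 39]


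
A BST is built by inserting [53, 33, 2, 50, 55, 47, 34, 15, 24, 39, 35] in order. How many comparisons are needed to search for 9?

Search path for 9: 53 -> 33 -> 2 -> 15
Found: False
Comparisons: 4


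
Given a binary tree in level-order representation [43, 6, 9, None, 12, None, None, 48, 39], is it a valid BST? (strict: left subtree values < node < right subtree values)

Level-order array: [43, 6, 9, None, 12, None, None, 48, 39]
Validate using subtree bounds (lo, hi): at each node, require lo < value < hi,
then recurse left with hi=value and right with lo=value.
Preorder trace (stopping at first violation):
  at node 43 with bounds (-inf, +inf): OK
  at node 6 with bounds (-inf, 43): OK
  at node 12 with bounds (6, 43): OK
  at node 48 with bounds (6, 12): VIOLATION
Node 48 violates its bound: not (6 < 48 < 12).
Result: Not a valid BST


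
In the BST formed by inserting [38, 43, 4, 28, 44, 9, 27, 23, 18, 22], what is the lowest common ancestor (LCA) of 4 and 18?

Tree insertion order: [38, 43, 4, 28, 44, 9, 27, 23, 18, 22]
Tree (level-order array): [38, 4, 43, None, 28, None, 44, 9, None, None, None, None, 27, 23, None, 18, None, None, 22]
In a BST, the LCA of p=4, q=18 is the first node v on the
root-to-leaf path with p <= v <= q (go left if both < v, right if both > v).
Walk from root:
  at 38: both 4 and 18 < 38, go left
  at 4: 4 <= 4 <= 18, this is the LCA
LCA = 4


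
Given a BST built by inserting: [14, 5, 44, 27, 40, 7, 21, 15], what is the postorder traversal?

Tree insertion order: [14, 5, 44, 27, 40, 7, 21, 15]
Tree (level-order array): [14, 5, 44, None, 7, 27, None, None, None, 21, 40, 15]
Postorder traversal: [7, 5, 15, 21, 40, 27, 44, 14]


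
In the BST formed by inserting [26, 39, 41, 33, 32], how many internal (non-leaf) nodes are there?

Tree built from: [26, 39, 41, 33, 32]
Tree (level-order array): [26, None, 39, 33, 41, 32]
Rule: An internal node has at least one child.
Per-node child counts:
  node 26: 1 child(ren)
  node 39: 2 child(ren)
  node 33: 1 child(ren)
  node 32: 0 child(ren)
  node 41: 0 child(ren)
Matching nodes: [26, 39, 33]
Count of internal (non-leaf) nodes: 3


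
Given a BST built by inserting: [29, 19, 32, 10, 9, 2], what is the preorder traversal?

Tree insertion order: [29, 19, 32, 10, 9, 2]
Tree (level-order array): [29, 19, 32, 10, None, None, None, 9, None, 2]
Preorder traversal: [29, 19, 10, 9, 2, 32]


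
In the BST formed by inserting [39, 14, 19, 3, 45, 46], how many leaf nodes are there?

Tree built from: [39, 14, 19, 3, 45, 46]
Tree (level-order array): [39, 14, 45, 3, 19, None, 46]
Rule: A leaf has 0 children.
Per-node child counts:
  node 39: 2 child(ren)
  node 14: 2 child(ren)
  node 3: 0 child(ren)
  node 19: 0 child(ren)
  node 45: 1 child(ren)
  node 46: 0 child(ren)
Matching nodes: [3, 19, 46]
Count of leaf nodes: 3


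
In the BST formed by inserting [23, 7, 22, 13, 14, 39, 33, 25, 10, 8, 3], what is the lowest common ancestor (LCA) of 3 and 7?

Tree insertion order: [23, 7, 22, 13, 14, 39, 33, 25, 10, 8, 3]
Tree (level-order array): [23, 7, 39, 3, 22, 33, None, None, None, 13, None, 25, None, 10, 14, None, None, 8]
In a BST, the LCA of p=3, q=7 is the first node v on the
root-to-leaf path with p <= v <= q (go left if both < v, right if both > v).
Walk from root:
  at 23: both 3 and 7 < 23, go left
  at 7: 3 <= 7 <= 7, this is the LCA
LCA = 7


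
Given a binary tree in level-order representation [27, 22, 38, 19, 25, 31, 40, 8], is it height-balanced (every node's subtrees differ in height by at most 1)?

Tree (level-order array): [27, 22, 38, 19, 25, 31, 40, 8]
Definition: a tree is height-balanced if, at every node, |h(left) - h(right)| <= 1 (empty subtree has height -1).
Bottom-up per-node check:
  node 8: h_left=-1, h_right=-1, diff=0 [OK], height=0
  node 19: h_left=0, h_right=-1, diff=1 [OK], height=1
  node 25: h_left=-1, h_right=-1, diff=0 [OK], height=0
  node 22: h_left=1, h_right=0, diff=1 [OK], height=2
  node 31: h_left=-1, h_right=-1, diff=0 [OK], height=0
  node 40: h_left=-1, h_right=-1, diff=0 [OK], height=0
  node 38: h_left=0, h_right=0, diff=0 [OK], height=1
  node 27: h_left=2, h_right=1, diff=1 [OK], height=3
All nodes satisfy the balance condition.
Result: Balanced


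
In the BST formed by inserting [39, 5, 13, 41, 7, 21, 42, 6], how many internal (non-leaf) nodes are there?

Tree built from: [39, 5, 13, 41, 7, 21, 42, 6]
Tree (level-order array): [39, 5, 41, None, 13, None, 42, 7, 21, None, None, 6]
Rule: An internal node has at least one child.
Per-node child counts:
  node 39: 2 child(ren)
  node 5: 1 child(ren)
  node 13: 2 child(ren)
  node 7: 1 child(ren)
  node 6: 0 child(ren)
  node 21: 0 child(ren)
  node 41: 1 child(ren)
  node 42: 0 child(ren)
Matching nodes: [39, 5, 13, 7, 41]
Count of internal (non-leaf) nodes: 5


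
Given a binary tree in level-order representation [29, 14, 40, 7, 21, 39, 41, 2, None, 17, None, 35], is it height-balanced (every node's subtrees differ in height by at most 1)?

Tree (level-order array): [29, 14, 40, 7, 21, 39, 41, 2, None, 17, None, 35]
Definition: a tree is height-balanced if, at every node, |h(left) - h(right)| <= 1 (empty subtree has height -1).
Bottom-up per-node check:
  node 2: h_left=-1, h_right=-1, diff=0 [OK], height=0
  node 7: h_left=0, h_right=-1, diff=1 [OK], height=1
  node 17: h_left=-1, h_right=-1, diff=0 [OK], height=0
  node 21: h_left=0, h_right=-1, diff=1 [OK], height=1
  node 14: h_left=1, h_right=1, diff=0 [OK], height=2
  node 35: h_left=-1, h_right=-1, diff=0 [OK], height=0
  node 39: h_left=0, h_right=-1, diff=1 [OK], height=1
  node 41: h_left=-1, h_right=-1, diff=0 [OK], height=0
  node 40: h_left=1, h_right=0, diff=1 [OK], height=2
  node 29: h_left=2, h_right=2, diff=0 [OK], height=3
All nodes satisfy the balance condition.
Result: Balanced


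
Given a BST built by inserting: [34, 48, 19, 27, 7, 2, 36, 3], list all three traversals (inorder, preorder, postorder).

Tree insertion order: [34, 48, 19, 27, 7, 2, 36, 3]
Tree (level-order array): [34, 19, 48, 7, 27, 36, None, 2, None, None, None, None, None, None, 3]
Inorder (L, root, R): [2, 3, 7, 19, 27, 34, 36, 48]
Preorder (root, L, R): [34, 19, 7, 2, 3, 27, 48, 36]
Postorder (L, R, root): [3, 2, 7, 27, 19, 36, 48, 34]


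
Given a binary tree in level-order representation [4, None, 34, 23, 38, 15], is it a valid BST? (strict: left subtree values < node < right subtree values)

Level-order array: [4, None, 34, 23, 38, 15]
Validate using subtree bounds (lo, hi): at each node, require lo < value < hi,
then recurse left with hi=value and right with lo=value.
Preorder trace (stopping at first violation):
  at node 4 with bounds (-inf, +inf): OK
  at node 34 with bounds (4, +inf): OK
  at node 23 with bounds (4, 34): OK
  at node 15 with bounds (4, 23): OK
  at node 38 with bounds (34, +inf): OK
No violation found at any node.
Result: Valid BST


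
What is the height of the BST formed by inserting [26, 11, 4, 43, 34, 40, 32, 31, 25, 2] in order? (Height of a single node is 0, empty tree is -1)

Insertion order: [26, 11, 4, 43, 34, 40, 32, 31, 25, 2]
Tree (level-order array): [26, 11, 43, 4, 25, 34, None, 2, None, None, None, 32, 40, None, None, 31]
Compute height bottom-up (empty subtree = -1):
  height(2) = 1 + max(-1, -1) = 0
  height(4) = 1 + max(0, -1) = 1
  height(25) = 1 + max(-1, -1) = 0
  height(11) = 1 + max(1, 0) = 2
  height(31) = 1 + max(-1, -1) = 0
  height(32) = 1 + max(0, -1) = 1
  height(40) = 1 + max(-1, -1) = 0
  height(34) = 1 + max(1, 0) = 2
  height(43) = 1 + max(2, -1) = 3
  height(26) = 1 + max(2, 3) = 4
Height = 4


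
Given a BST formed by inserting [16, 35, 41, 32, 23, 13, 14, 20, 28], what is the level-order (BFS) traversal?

Tree insertion order: [16, 35, 41, 32, 23, 13, 14, 20, 28]
Tree (level-order array): [16, 13, 35, None, 14, 32, 41, None, None, 23, None, None, None, 20, 28]
BFS from the root, enqueuing left then right child of each popped node:
  queue [16] -> pop 16, enqueue [13, 35], visited so far: [16]
  queue [13, 35] -> pop 13, enqueue [14], visited so far: [16, 13]
  queue [35, 14] -> pop 35, enqueue [32, 41], visited so far: [16, 13, 35]
  queue [14, 32, 41] -> pop 14, enqueue [none], visited so far: [16, 13, 35, 14]
  queue [32, 41] -> pop 32, enqueue [23], visited so far: [16, 13, 35, 14, 32]
  queue [41, 23] -> pop 41, enqueue [none], visited so far: [16, 13, 35, 14, 32, 41]
  queue [23] -> pop 23, enqueue [20, 28], visited so far: [16, 13, 35, 14, 32, 41, 23]
  queue [20, 28] -> pop 20, enqueue [none], visited so far: [16, 13, 35, 14, 32, 41, 23, 20]
  queue [28] -> pop 28, enqueue [none], visited so far: [16, 13, 35, 14, 32, 41, 23, 20, 28]
Result: [16, 13, 35, 14, 32, 41, 23, 20, 28]


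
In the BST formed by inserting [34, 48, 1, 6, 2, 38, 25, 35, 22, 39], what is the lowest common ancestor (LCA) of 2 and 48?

Tree insertion order: [34, 48, 1, 6, 2, 38, 25, 35, 22, 39]
Tree (level-order array): [34, 1, 48, None, 6, 38, None, 2, 25, 35, 39, None, None, 22]
In a BST, the LCA of p=2, q=48 is the first node v on the
root-to-leaf path with p <= v <= q (go left if both < v, right if both > v).
Walk from root:
  at 34: 2 <= 34 <= 48, this is the LCA
LCA = 34


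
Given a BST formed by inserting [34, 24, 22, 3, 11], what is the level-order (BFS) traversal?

Tree insertion order: [34, 24, 22, 3, 11]
Tree (level-order array): [34, 24, None, 22, None, 3, None, None, 11]
BFS from the root, enqueuing left then right child of each popped node:
  queue [34] -> pop 34, enqueue [24], visited so far: [34]
  queue [24] -> pop 24, enqueue [22], visited so far: [34, 24]
  queue [22] -> pop 22, enqueue [3], visited so far: [34, 24, 22]
  queue [3] -> pop 3, enqueue [11], visited so far: [34, 24, 22, 3]
  queue [11] -> pop 11, enqueue [none], visited so far: [34, 24, 22, 3, 11]
Result: [34, 24, 22, 3, 11]


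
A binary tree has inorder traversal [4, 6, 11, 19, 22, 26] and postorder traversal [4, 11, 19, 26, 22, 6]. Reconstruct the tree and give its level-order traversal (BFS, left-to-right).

Inorder:   [4, 6, 11, 19, 22, 26]
Postorder: [4, 11, 19, 26, 22, 6]
Algorithm: postorder visits root last, so walk postorder right-to-left;
each value is the root of the current inorder slice — split it at that
value, recurse on the right subtree first, then the left.
Recursive splits:
  root=6; inorder splits into left=[4], right=[11, 19, 22, 26]
  root=22; inorder splits into left=[11, 19], right=[26]
  root=26; inorder splits into left=[], right=[]
  root=19; inorder splits into left=[11], right=[]
  root=11; inorder splits into left=[], right=[]
  root=4; inorder splits into left=[], right=[]
Reconstructed level-order: [6, 4, 22, 19, 26, 11]


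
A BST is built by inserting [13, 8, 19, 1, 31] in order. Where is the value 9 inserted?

Starting tree (level order): [13, 8, 19, 1, None, None, 31]
Insertion path: 13 -> 8
Result: insert 9 as right child of 8
Final tree (level order): [13, 8, 19, 1, 9, None, 31]


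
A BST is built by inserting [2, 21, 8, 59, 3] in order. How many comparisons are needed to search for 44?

Search path for 44: 2 -> 21 -> 59
Found: False
Comparisons: 3


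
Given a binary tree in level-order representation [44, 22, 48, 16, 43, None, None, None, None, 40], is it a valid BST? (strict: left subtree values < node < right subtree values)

Level-order array: [44, 22, 48, 16, 43, None, None, None, None, 40]
Validate using subtree bounds (lo, hi): at each node, require lo < value < hi,
then recurse left with hi=value and right with lo=value.
Preorder trace (stopping at first violation):
  at node 44 with bounds (-inf, +inf): OK
  at node 22 with bounds (-inf, 44): OK
  at node 16 with bounds (-inf, 22): OK
  at node 43 with bounds (22, 44): OK
  at node 40 with bounds (22, 43): OK
  at node 48 with bounds (44, +inf): OK
No violation found at any node.
Result: Valid BST


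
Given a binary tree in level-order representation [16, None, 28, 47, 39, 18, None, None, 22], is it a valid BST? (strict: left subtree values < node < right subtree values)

Level-order array: [16, None, 28, 47, 39, 18, None, None, 22]
Validate using subtree bounds (lo, hi): at each node, require lo < value < hi,
then recurse left with hi=value and right with lo=value.
Preorder trace (stopping at first violation):
  at node 16 with bounds (-inf, +inf): OK
  at node 28 with bounds (16, +inf): OK
  at node 47 with bounds (16, 28): VIOLATION
Node 47 violates its bound: not (16 < 47 < 28).
Result: Not a valid BST
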